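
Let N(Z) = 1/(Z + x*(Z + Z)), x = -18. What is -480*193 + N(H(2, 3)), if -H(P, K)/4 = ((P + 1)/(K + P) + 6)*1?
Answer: -85599359/924 ≈ -92640.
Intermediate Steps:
H(P, K) = -24 - 4*(1 + P)/(K + P) (H(P, K) = -4*((P + 1)/(K + P) + 6) = -4*((1 + P)/(K + P) + 6) = -4*(6 + (1 + P)/(K + P)) = -24 - 4*(1 + P)/(K + P))
N(Z) = -1/(35*Z) (N(Z) = 1/(Z - 18*(Z + Z)) = 1/(Z - 36*Z) = 1/(-35*Z) = -1/(35*Z))
-480*193 + N(H(2, 3)) = -480*193 - (3 + 2)/(4*(-1 - 7*2 - 6*3))/35 = -92640 - 5/(4*(-1 - 14 - 18))/35 = -92640 - 1/(35*(4*(⅕)*(-33))) = -92640 - 1/(35*(-132/5)) = -92640 - 1/35*(-5/132) = -92640 + 1/924 = -85599359/924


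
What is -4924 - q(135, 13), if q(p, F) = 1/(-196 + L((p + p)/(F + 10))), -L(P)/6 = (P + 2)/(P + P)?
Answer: -44207627/8978 ≈ -4924.0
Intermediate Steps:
L(P) = -3*(2 + P)/P (L(P) = -6*(P + 2)/(P + P) = -6*(2 + P)/(2*P) = -6*(2 + P)*1/(2*P) = -3*(2 + P)/P)
q(p, F) = 1/(-199 - 3*(10 + F)/p) (q(p, F) = 1/(-196 + (-3 - 6*(F + 10)/(p + p))) = 1/(-196 + (-3 - 6*(10 + F)/(2*p))) = 1/(-196 + (-3 - 3*(10 + F)/p)) = 1/(-199 - 3*(10 + F)/p))
-4924 - q(135, 13) = -4924 - (-1)*135/(30 + 3*13 + 199*135) = -4924 - (-1)*135/(30 + 39 + 26865) = -4924 - (-1)*135/26934 = -4924 - 1*(-45/8978) = -4924 + 45/8978 = -44207627/8978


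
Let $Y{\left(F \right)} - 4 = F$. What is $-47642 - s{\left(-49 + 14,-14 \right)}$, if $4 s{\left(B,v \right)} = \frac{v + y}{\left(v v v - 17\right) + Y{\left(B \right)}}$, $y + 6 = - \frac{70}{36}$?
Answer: $- \frac{9577185803}{201024} \approx -47642.0$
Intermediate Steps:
$Y{\left(F \right)} = 4 + F$
$y = - \frac{143}{18}$ ($y = -6 - \frac{70}{36} = -6 - \frac{35}{18} = - \frac{143}{18} \approx -7.9444$)
$s{\left(B,v \right)} = \frac{- \frac{143}{18} + v}{4 \left(-13 + B + v^{3}\right)}$ ($s{\left(B,v \right)} = \frac{\left(v - \frac{143}{18}\right) \frac{1}{\left(v v v - 17\right) + \left(4 + B\right)}}{4} = \frac{\left(- \frac{143}{18} + v\right) \frac{1}{\left(v^{2} v - 17\right) + \left(4 + B\right)}}{4} = \frac{\left(- \frac{143}{18} + v\right) \frac{1}{\left(v^{3} - 17\right) + \left(4 + B\right)}}{4} = \frac{\left(- \frac{143}{18} + v\right) \frac{1}{\left(-17 + v^{3}\right) + \left(4 + B\right)}}{4} = \frac{\left(- \frac{143}{18} + v\right) \frac{1}{-13 + B + v^{3}}}{4} = \frac{\frac{1}{-13 + B + v^{3}} \left(- \frac{143}{18} + v\right)}{4} = \frac{- \frac{143}{18} + v}{4 \left(-13 + B + v^{3}\right)}$)
$-47642 - s{\left(-49 + 14,-14 \right)} = -47642 - \frac{- \frac{143}{72} + \frac{1}{4} \left(-14\right)}{-13 + \left(-49 + 14\right) + \left(-14\right)^{3}} = -47642 - \frac{- \frac{143}{72} - \frac{7}{2}}{-13 - 35 - 2744} = -47642 - \frac{1}{-2792} \left(- \frac{395}{72}\right) = -47642 - \left(- \frac{1}{2792}\right) \left(- \frac{395}{72}\right) = -47642 - \frac{395}{201024} = - \frac{9577185803}{201024}$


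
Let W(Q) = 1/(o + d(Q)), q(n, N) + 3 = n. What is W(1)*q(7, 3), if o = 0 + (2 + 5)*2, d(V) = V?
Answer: 4/15 ≈ 0.26667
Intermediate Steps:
q(n, N) = -3 + n
o = 14 (o = 0 + 7*2 = 0 + 14 = 14)
W(Q) = 1/(14 + Q)
W(1)*q(7, 3) = (-3 + 7)/(14 + 1) = 4/15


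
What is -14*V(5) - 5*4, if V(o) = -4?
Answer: 36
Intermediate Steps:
-14*V(5) - 5*4 = -14*(-4) - 5*4 = 56 - 20 = 36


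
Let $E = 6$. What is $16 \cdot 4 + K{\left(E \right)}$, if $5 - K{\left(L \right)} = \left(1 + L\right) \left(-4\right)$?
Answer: $97$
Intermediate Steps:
$K{\left(L \right)} = 9 + 4 L$ ($K{\left(L \right)} = 5 - \left(1 + L\right) \left(-4\right) = 5 - \left(-4 - 4 L\right) = 5 + \left(4 + 4 L\right) = 9 + 4 L$)
$16 \cdot 4 + K{\left(E \right)} = 16 \cdot 4 + \left(9 + 4 \cdot 6\right) = 64 + \left(9 + 24\right) = 64 + 33 = 97$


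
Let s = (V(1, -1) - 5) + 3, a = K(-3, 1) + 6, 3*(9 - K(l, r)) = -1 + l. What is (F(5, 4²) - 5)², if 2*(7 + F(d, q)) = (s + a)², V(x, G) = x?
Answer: 902500/81 ≈ 11142.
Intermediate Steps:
K(l, r) = 28/3 - l/3 (K(l, r) = 9 - (-1 + l)/3 = 9 + (⅓ - l/3) = 28/3 - l/3)
a = 49/3 (a = (28/3 - ⅓*(-3)) + 6 = (28/3 + 1) + 6 = 31/3 + 6 = 49/3 ≈ 16.333)
s = -1 (s = (1 - 5) + 3 = -4 + 3 = -1)
F(d, q) = 995/9 (F(d, q) = -7 + (-1 + 49/3)²/2 = -7 + (46/3)²/2 = -7 + (½)*(2116/9) = -7 + 1058/9 = 995/9)
(F(5, 4²) - 5)² = (995/9 - 5)² = (950/9)² = 902500/81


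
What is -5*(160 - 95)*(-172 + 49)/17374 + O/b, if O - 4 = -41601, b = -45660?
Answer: 1273982389/396648420 ≈ 3.2119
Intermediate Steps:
O = -41597 (O = 4 - 41601 = -41597)
-5*(160 - 95)*(-172 + 49)/17374 + O/b = -5*(160 - 95)*(-172 + 49)/17374 - 41597/(-45660) = -325*(-123)*(1/17374) - 41597*(-1/45660) = -5*(-7995)*(1/17374) + 41597/45660 = 39975*(1/17374) + 41597/45660 = 39975/17374 + 41597/45660 = 1273982389/396648420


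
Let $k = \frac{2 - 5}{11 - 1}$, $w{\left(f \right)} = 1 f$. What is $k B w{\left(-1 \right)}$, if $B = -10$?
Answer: $-3$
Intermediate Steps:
$w{\left(f \right)} = f$
$k = - \frac{3}{10} \approx -0.3$
$k B w{\left(-1 \right)} = \left(- \frac{3}{10}\right) \left(-10\right) \left(-1\right) = 3 \left(-1\right) = -3$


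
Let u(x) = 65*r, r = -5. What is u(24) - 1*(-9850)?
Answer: 9525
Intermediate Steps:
u(x) = -325 (u(x) = 65*(-5) = -325)
u(24) - 1*(-9850) = -325 - 1*(-9850) = -325 + 9850 = 9525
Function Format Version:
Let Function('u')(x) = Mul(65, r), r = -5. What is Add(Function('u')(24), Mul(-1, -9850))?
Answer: 9525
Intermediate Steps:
Function('u')(x) = -325 (Function('u')(x) = Mul(65, -5) = -325)
Add(Function('u')(24), Mul(-1, -9850)) = Add(-325, Mul(-1, -9850)) = Add(-325, 9850) = 9525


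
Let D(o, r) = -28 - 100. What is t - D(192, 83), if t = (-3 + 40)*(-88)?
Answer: -3128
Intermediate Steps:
D(o, r) = -128
t = -3256 (t = 37*(-88) = -3256)
t - D(192, 83) = -3256 - 1*(-128) = -3256 + 128 = -3128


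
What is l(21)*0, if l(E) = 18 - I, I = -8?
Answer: 0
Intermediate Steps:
l(E) = 26 (l(E) = 18 - 1*(-8) = 18 + 8 = 26)
l(21)*0 = 26*0 = 0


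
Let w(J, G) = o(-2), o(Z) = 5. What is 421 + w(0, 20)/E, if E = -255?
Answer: 21470/51 ≈ 420.98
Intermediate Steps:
w(J, G) = 5
421 + w(0, 20)/E = 421 + 5/(-255) = 421 - 1/255*5 = 421 - 1/51 = 21470/51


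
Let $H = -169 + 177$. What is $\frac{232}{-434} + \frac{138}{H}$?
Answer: $\frac{14509}{868} \approx 16.715$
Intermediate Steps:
$H = 8$
$\frac{232}{-434} + \frac{138}{H} = \frac{232}{-434} + \frac{138}{8} = 232 \left(- \frac{1}{434}\right) + 138 \cdot \frac{1}{8} = - \frac{116}{217} + \frac{69}{4} = \frac{14509}{868}$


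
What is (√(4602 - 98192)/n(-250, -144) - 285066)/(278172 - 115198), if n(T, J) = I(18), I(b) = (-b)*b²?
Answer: -142533/81487 - I*√1910/135780624 ≈ -1.7491 - 3.2187e-7*I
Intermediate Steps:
I(b) = -b³
n(T, J) = -5832 (n(T, J) = -1*18³ = -1*5832 = -5832)
(√(4602 - 98192)/n(-250, -144) - 285066)/(278172 - 115198) = (√(4602 - 98192)/(-5832) - 285066)/(278172 - 115198) = (√(-93590)*(-1/5832) - 285066)/162974 = ((7*I*√1910)*(-1/5832) - 285066)*(1/162974) = (-7*I*√1910/5832 - 285066)*(1/162974) = (-285066 - 7*I*√1910/5832)*(1/162974) = -142533/81487 - I*√1910/135780624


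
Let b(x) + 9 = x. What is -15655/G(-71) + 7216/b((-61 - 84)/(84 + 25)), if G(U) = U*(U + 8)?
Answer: -1767919421/2518299 ≈ -702.03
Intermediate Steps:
b(x) = -9 + x
G(U) = U*(8 + U)
-15655/G(-71) + 7216/b((-61 - 84)/(84 + 25)) = -15655*(-1/(71*(8 - 71))) + 7216/(-9 + (-61 - 84)/(84 + 25)) = -15655/((-71*(-63))) + 7216/(-9 - 145/109) = -15655/4473 + 7216/(-9 - 145*1/109) = -15655*1/4473 + 7216/(-9 - 145/109) = -15655/4473 + 7216/(-1126/109) = -15655/4473 + 7216*(-109/1126) = -15655/4473 - 393272/563 = -1767919421/2518299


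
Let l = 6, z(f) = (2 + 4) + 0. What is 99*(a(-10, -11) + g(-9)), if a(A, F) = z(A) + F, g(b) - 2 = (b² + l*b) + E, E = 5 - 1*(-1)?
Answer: 2970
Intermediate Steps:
z(f) = 6 (z(f) = 6 + 0 = 6)
E = 6 (E = 5 + 1 = 6)
g(b) = 8 + b² + 6*b (g(b) = 2 + ((b² + 6*b) + 6) = 2 + (6 + b² + 6*b) = 8 + b² + 6*b)
a(A, F) = 6 + F
99*(a(-10, -11) + g(-9)) = 99*((6 - 11) + (8 + (-9)² + 6*(-9))) = 99*(-5 + (8 + 81 - 54)) = 99*(-5 + 35) = 99*30 = 2970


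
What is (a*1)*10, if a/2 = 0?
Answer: 0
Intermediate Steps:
a = 0 (a = 2*0 = 0)
(a*1)*10 = (0*1)*10 = 0*10 = 0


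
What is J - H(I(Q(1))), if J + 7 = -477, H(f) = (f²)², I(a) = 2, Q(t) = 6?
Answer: -500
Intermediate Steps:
H(f) = f⁴
J = -484 (J = -7 - 477 = -484)
J - H(I(Q(1))) = -484 - 1*2⁴ = -484 - 1*16 = -484 - 16 = -500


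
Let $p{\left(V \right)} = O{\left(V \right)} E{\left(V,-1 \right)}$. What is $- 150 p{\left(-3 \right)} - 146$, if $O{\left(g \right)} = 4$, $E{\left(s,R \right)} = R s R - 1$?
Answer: $2254$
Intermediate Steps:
$E{\left(s,R \right)} = -1 + s R^{2}$ ($E{\left(s,R \right)} = s R^{2} - 1 = -1 + s R^{2}$)
$p{\left(V \right)} = -4 + 4 V$ ($p{\left(V \right)} = 4 \left(-1 + V \left(-1\right)^{2}\right) = 4 \left(-1 + V 1\right) = 4 \left(-1 + V\right) = -4 + 4 V$)
$- 150 p{\left(-3 \right)} - 146 = - 150 \left(-4 + 4 \left(-3\right)\right) - 146 = - 150 \left(-4 - 12\right) - 146 = \left(-150\right) \left(-16\right) - 146 = 2400 - 146 = 2254$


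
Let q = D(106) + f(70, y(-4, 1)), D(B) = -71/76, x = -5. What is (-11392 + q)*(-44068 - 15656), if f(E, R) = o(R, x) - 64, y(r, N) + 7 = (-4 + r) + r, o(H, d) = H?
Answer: 13022385201/19 ≈ 6.8539e+8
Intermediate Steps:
y(r, N) = -11 + 2*r (y(r, N) = -7 + ((-4 + r) + r) = -7 + (-4 + 2*r) = -11 + 2*r)
f(E, R) = -64 + R (f(E, R) = R - 64 = -64 + R)
D(B) = -71/76 (D(B) = -71*1/76 = -71/76)
q = -6379/76 (q = -71/76 + (-64 + (-11 + 2*(-4))) = -71/76 + (-64 + (-11 - 8)) = -71/76 + (-64 - 19) = -71/76 - 83 = -6379/76 ≈ -83.934)
(-11392 + q)*(-44068 - 15656) = (-11392 - 6379/76)*(-44068 - 15656) = -872171/76*(-59724) = 13022385201/19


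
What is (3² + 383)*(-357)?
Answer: -139944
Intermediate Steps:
(3² + 383)*(-357) = (9 + 383)*(-357) = 392*(-357) = -139944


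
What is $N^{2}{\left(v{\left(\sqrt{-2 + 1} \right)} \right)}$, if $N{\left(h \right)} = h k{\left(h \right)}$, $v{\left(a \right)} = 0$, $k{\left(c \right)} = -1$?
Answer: $0$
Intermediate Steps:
$N{\left(h \right)} = - h$ ($N{\left(h \right)} = h \left(-1\right) = - h$)
$N^{2}{\left(v{\left(\sqrt{-2 + 1} \right)} \right)} = \left(\left(-1\right) 0\right)^{2} = 0^{2} = 0$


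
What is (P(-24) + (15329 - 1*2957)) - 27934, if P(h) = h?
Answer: -15586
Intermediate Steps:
(P(-24) + (15329 - 1*2957)) - 27934 = (-24 + (15329 - 1*2957)) - 27934 = (-24 + (15329 - 2957)) - 27934 = (-24 + 12372) - 27934 = 12348 - 27934 = -15586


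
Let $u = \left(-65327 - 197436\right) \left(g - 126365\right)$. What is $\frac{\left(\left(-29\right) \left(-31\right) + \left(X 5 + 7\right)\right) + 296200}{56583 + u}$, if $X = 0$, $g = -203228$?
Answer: $\frac{148553}{43302451021} \approx 3.4306 \cdot 10^{-6}$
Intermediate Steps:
$u = 86604845459$ ($u = \left(-65327 - 197436\right) \left(-203228 - 126365\right) = \left(-262763\right) \left(-329593\right) = 86604845459$)
$\frac{\left(\left(-29\right) \left(-31\right) + \left(X 5 + 7\right)\right) + 296200}{56583 + u} = \frac{\left(\left(-29\right) \left(-31\right) + \left(0 \cdot 5 + 7\right)\right) + 296200}{56583 + 86604845459} = \frac{\left(899 + \left(0 + 7\right)\right) + 296200}{86604902042} = \left(\left(899 + 7\right) + 296200\right) \frac{1}{86604902042} = \left(906 + 296200\right) \frac{1}{86604902042} = 297106 \cdot \frac{1}{86604902042} = \frac{148553}{43302451021}$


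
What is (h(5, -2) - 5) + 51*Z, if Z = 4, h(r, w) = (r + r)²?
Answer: 299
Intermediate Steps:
h(r, w) = 4*r² (h(r, w) = (2*r)² = 4*r²)
(h(5, -2) - 5) + 51*Z = (4*5² - 5) + 51*4 = (4*25 - 5) + 204 = (100 - 5) + 204 = 95 + 204 = 299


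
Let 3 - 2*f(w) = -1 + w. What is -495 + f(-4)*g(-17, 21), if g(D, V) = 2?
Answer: -487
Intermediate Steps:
f(w) = 2 - w/2 (f(w) = 3/2 - (-1 + w)/2 = 3/2 + (1/2 - w/2) = 2 - w/2)
-495 + f(-4)*g(-17, 21) = -495 + (2 - 1/2*(-4))*2 = -495 + (2 + 2)*2 = -495 + 4*2 = -495 + 8 = -487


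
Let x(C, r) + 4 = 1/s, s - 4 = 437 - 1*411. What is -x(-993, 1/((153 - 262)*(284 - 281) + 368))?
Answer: 119/30 ≈ 3.9667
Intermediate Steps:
s = 30 (s = 4 + (437 - 1*411) = 4 + (437 - 411) = 4 + 26 = 30)
x(C, r) = -119/30 (x(C, r) = -4 + 1/30 = -119/30)
-x(-993, 1/((153 - 262)*(284 - 281) + 368)) = -1*(-119/30) = 119/30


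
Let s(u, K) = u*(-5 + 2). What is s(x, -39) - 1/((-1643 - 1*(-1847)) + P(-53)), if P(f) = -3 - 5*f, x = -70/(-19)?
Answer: -97879/8854 ≈ -11.055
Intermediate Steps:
x = 70/19 (x = -70*(-1/19) = 70/19 ≈ 3.6842)
s(u, K) = -3*u (s(u, K) = u*(-3) = -3*u)
s(x, -39) - 1/((-1643 - 1*(-1847)) + P(-53)) = -3*70/19 - 1/((-1643 - 1*(-1847)) + (-3 - 5*(-53))) = -210/19 - 1/((-1643 + 1847) + (-3 + 265)) = -210/19 - 1/(204 + 262) = -210/19 - 1/466 = -97879/8854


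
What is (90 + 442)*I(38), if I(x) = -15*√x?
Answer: -7980*√38 ≈ -49192.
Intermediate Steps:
(90 + 442)*I(38) = (90 + 442)*(-15*√38) = 532*(-15*√38) = -7980*√38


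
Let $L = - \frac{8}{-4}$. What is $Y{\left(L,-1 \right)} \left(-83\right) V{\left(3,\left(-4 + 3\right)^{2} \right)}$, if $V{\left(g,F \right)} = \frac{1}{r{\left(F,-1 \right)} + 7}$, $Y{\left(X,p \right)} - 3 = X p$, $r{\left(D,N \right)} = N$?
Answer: $- \frac{83}{6} \approx -13.833$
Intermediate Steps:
$L = 2$ ($L = \left(-8\right) \left(- \frac{1}{4}\right) = 2$)
$Y{\left(X,p \right)} = 3 + X p$
$V{\left(g,F \right)} = \frac{1}{6}$ ($V{\left(g,F \right)} = \frac{1}{-1 + 7} = \frac{1}{6}$)
$Y{\left(L,-1 \right)} \left(-83\right) V{\left(3,\left(-4 + 3\right)^{2} \right)} = \left(3 + 2 \left(-1\right)\right) \left(-83\right) \frac{1}{6} = \left(3 - 2\right) \left(-83\right) \frac{1}{6} = 1 \left(-83\right) \frac{1}{6} = \left(-83\right) \frac{1}{6} = - \frac{83}{6}$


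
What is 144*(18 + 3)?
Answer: 3024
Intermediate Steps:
144*(18 + 3) = 144*21 = 3024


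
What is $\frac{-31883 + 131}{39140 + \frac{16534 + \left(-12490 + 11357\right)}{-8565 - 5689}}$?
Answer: $- \frac{50288112}{61987351} \approx -0.81126$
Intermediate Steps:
$\frac{-31883 + 131}{39140 + \frac{16534 + \left(-12490 + 11357\right)}{-8565 - 5689}} = - \frac{31752}{39140 + \frac{16534 - 1133}{-14254}} = - \frac{31752}{39140 + 15401 \left(- \frac{1}{14254}\right)} = - \frac{31752}{39140 - \frac{15401}{14254}} = - \frac{31752}{\frac{557886159}{14254}} = \left(-31752\right) \frac{14254}{557886159} = - \frac{50288112}{61987351}$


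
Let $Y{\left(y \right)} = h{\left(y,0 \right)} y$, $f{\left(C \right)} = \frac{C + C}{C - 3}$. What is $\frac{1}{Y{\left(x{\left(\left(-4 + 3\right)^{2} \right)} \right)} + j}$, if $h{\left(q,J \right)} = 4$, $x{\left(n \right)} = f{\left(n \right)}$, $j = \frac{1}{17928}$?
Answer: $- \frac{17928}{71711} \approx -0.25$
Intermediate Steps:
$j = \frac{1}{17928} \approx 5.5779 \cdot 10^{-5}$
$f{\left(C \right)} = \frac{2 C}{-3 + C}$
$x{\left(n \right)} = \frac{2 n}{-3 + n}$
$Y{\left(y \right)} = 4 y$
$\frac{1}{Y{\left(x{\left(\left(-4 + 3\right)^{2} \right)} \right)} + j} = \frac{1}{4 \frac{2 \left(-4 + 3\right)^{2}}{-3 + \left(-4 + 3\right)^{2}} + \frac{1}{17928}} = \frac{1}{4 \frac{2 \left(-1\right)^{2}}{-3 + \left(-1\right)^{2}} + \frac{1}{17928}} = \frac{1}{4 \cdot 2 \cdot 1 \frac{1}{-3 + 1} + \frac{1}{17928}} = \frac{1}{4 \cdot 2 \cdot 1 \frac{1}{-2} + \frac{1}{17928}} = \frac{1}{4 \cdot 2 \cdot 1 \left(- \frac{1}{2}\right) + \frac{1}{17928}} = \frac{1}{4 \left(-1\right) + \frac{1}{17928}} = \frac{1}{-4 + \frac{1}{17928}} = \frac{1}{- \frac{71711}{17928}} = - \frac{17928}{71711}$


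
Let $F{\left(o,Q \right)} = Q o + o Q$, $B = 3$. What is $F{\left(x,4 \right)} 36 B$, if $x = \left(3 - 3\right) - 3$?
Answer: $-2592$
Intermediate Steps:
$x = -3$ ($x = 0 - 3 = -3$)
$F{\left(o,Q \right)} = 2 Q o$ ($F{\left(o,Q \right)} = Q o + Q o = 2 Q o$)
$F{\left(x,4 \right)} 36 B = 2 \cdot 4 \left(-3\right) 36 \cdot 3 = \left(-24\right) 36 \cdot 3 = \left(-864\right) 3 = -2592$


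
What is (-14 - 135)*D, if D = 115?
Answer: -17135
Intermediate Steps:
(-14 - 135)*D = (-14 - 135)*115 = -149*115 = -17135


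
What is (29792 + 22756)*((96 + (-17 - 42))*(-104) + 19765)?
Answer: 836406516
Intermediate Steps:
(29792 + 22756)*((96 + (-17 - 42))*(-104) + 19765) = 52548*((96 - 59)*(-104) + 19765) = 52548*(37*(-104) + 19765) = 52548*(-3848 + 19765) = 52548*15917 = 836406516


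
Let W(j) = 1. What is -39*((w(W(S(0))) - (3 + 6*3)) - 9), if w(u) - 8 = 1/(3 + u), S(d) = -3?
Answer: 3393/4 ≈ 848.25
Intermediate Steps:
w(u) = 8 + 1/(3 + u)
-39*((w(W(S(0))) - (3 + 6*3)) - 9) = -39*(((25 + 8*1)/(3 + 1) - (3 + 6*3)) - 9) = -39*(((25 + 8)/4 - (3 + 18)) - 9) = -39*(((¼)*33 - 1*21) - 9) = -39*((33/4 - 21) - 9) = -39*(-51/4 - 9) = -39*(-87/4) = 3393/4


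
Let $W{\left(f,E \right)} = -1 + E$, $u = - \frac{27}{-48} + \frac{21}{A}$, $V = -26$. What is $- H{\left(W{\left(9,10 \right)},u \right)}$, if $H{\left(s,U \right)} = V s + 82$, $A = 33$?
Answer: $152$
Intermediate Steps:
$u = \frac{211}{176}$ ($u = - \frac{27}{-48} + \frac{21}{33} = \left(-27\right) \left(- \frac{1}{48}\right) + 21 \cdot \frac{1}{33} = \frac{9}{16} + \frac{7}{11} = \frac{211}{176} \approx 1.1989$)
$H{\left(s,U \right)} = 82 - 26 s$ ($H{\left(s,U \right)} = - 26 s + 82 = 82 - 26 s$)
$- H{\left(W{\left(9,10 \right)},u \right)} = - (82 - 26 \left(-1 + 10\right)) = - (82 - 234) = \left(-1\right) \left(-152\right) = 152$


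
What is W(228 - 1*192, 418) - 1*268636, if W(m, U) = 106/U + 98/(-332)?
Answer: -9320058827/34694 ≈ -2.6864e+5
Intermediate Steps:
W(m, U) = -49/166 + 106/U (W(m, U) = 106/U + 98*(-1/332) = 106/U - 49/166 = -49/166 + 106/U)
W(228 - 1*192, 418) - 1*268636 = (-49/166 + 106/418) - 1*268636 = (-49/166 + 106*(1/418)) - 268636 = (-49/166 + 53/209) - 268636 = -1443/34694 - 268636 = -9320058827/34694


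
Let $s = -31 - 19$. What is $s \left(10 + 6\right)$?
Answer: $-800$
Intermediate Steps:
$s = -50$ ($s = -31 - 19 = -50$)
$s \left(10 + 6\right) = - 50 \left(10 + 6\right) = \left(-50\right) 16 = -800$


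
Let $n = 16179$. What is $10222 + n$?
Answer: $26401$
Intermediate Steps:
$10222 + n = 10222 + 16179 = 26401$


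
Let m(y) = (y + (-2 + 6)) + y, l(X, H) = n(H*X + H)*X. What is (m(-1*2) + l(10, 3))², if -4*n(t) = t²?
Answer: 29648025/4 ≈ 7.4120e+6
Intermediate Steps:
n(t) = -t²/4
l(X, H) = -X*(H + H*X)²/4 (l(X, H) = (-(H*X + H)²/4)*X = (-(H + H*X)²/4)*X = -X*(H + H*X)²/4)
m(y) = 4 + 2*y (m(y) = (y + 4) + y = (4 + y) + y = 4 + 2*y)
(m(-1*2) + l(10, 3))² = ((4 + 2*(-1*2)) - ¼*10*3²*(1 + 10)²)² = ((4 + 2*(-2)) - ¼*10*9*11²)² = ((4 - 4) - ¼*10*9*121)² = (0 - 5445/2)² = (-5445/2)² = 29648025/4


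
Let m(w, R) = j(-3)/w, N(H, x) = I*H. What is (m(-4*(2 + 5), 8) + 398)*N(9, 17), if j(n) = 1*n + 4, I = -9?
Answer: -902583/28 ≈ -32235.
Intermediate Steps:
j(n) = 4 + n (j(n) = n + 4 = 4 + n)
N(H, x) = -9*H
m(w, R) = 1/w (m(w, R) = (4 - 3)/w = 1/w)
(m(-4*(2 + 5), 8) + 398)*N(9, 17) = (1/(-4*(2 + 5)) + 398)*(-9*9) = (1/(-4*7) + 398)*(-81) = (1/(-28) + 398)*(-81) = (-1/28 + 398)*(-81) = (11143/28)*(-81) = -902583/28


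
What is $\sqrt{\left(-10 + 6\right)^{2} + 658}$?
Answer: $\sqrt{674} \approx 25.962$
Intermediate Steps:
$\sqrt{\left(-10 + 6\right)^{2} + 658} = \sqrt{\left(-4\right)^{2} + 658} = \sqrt{16 + 658} = \sqrt{674}$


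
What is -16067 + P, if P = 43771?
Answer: 27704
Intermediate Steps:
-16067 + P = -16067 + 43771 = 27704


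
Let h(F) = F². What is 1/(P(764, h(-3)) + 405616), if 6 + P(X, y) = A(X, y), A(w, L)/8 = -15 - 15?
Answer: 1/405370 ≈ 2.4669e-6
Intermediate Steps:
A(w, L) = -240 (A(w, L) = 8*(-15 - 15) = 8*(-30) = -240)
P(X, y) = -246 (P(X, y) = -6 - 240 = -246)
1/(P(764, h(-3)) + 405616) = 1/(-246 + 405616) = 1/405370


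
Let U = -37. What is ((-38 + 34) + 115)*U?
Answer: -4107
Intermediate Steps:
((-38 + 34) + 115)*U = ((-38 + 34) + 115)*(-37) = (-4 + 115)*(-37) = 111*(-37) = -4107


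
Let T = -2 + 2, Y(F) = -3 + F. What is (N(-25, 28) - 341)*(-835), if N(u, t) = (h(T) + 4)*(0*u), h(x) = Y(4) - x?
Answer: 284735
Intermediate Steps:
T = 0
h(x) = 1 - x (h(x) = (-3 + 4) - x = 1 - x)
N(u, t) = 0 (N(u, t) = ((1 - 1*0) + 4)*(0*u) = ((1 + 0) + 4)*0 = (1 + 4)*0 = 5*0 = 0)
(N(-25, 28) - 341)*(-835) = (0 - 341)*(-835) = -341*(-835) = 284735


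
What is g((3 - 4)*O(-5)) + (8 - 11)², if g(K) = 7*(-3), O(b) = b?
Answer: -12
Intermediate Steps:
g(K) = -21
g((3 - 4)*O(-5)) + (8 - 11)² = -21 + (8 - 11)² = -21 + (-3)² = -21 + 9 = -12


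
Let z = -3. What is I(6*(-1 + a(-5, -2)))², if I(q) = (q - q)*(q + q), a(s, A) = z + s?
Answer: 0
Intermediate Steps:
a(s, A) = -3 + s
I(q) = 0 (I(q) = 0*(2*q) = 0)
I(6*(-1 + a(-5, -2)))² = 0² = 0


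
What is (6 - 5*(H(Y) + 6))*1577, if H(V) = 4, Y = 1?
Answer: -69388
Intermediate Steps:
(6 - 5*(H(Y) + 6))*1577 = (6 - 5*(4 + 6))*1577 = (6 - 5*10)*1577 = (6 - 50)*1577 = -44*1577 = -69388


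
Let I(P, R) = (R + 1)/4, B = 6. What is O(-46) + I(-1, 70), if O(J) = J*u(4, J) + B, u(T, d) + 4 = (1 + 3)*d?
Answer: 34687/4 ≈ 8671.8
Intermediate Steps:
u(T, d) = -4 + 4*d (u(T, d) = -4 + (1 + 3)*d = -4 + 4*d)
I(P, R) = ¼ + R/4 (I(P, R) = (1 + R)*(¼) = ¼ + R/4)
O(J) = 6 + J*(-4 + 4*J) (O(J) = J*(-4 + 4*J) + 6 = 6 + J*(-4 + 4*J))
O(-46) + I(-1, 70) = (6 + 4*(-46)*(-1 - 46)) + (¼ + (¼)*70) = (6 + 4*(-46)*(-47)) + (¼ + 35/2) = (6 + 8648) + 71/4 = 8654 + 71/4 = 34687/4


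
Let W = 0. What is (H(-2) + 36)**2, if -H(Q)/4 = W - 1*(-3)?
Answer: 576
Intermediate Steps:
H(Q) = -12 (H(Q) = -4*(0 - 1*(-3)) = -4*(0 + 3) = -4*3 = -12)
(H(-2) + 36)**2 = (-12 + 36)**2 = 24**2 = 576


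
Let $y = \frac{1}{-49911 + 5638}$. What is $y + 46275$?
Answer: $\frac{2048733074}{44273} \approx 46275.0$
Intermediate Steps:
$y = - \frac{1}{44273}$ ($y = \frac{1}{-44273} = - \frac{1}{44273} \approx -2.2587 \cdot 10^{-5}$)
$y + 46275 = - \frac{1}{44273} + 46275 = \frac{2048733074}{44273}$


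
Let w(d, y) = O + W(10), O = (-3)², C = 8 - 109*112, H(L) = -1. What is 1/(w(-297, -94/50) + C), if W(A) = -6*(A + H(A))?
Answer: -1/12245 ≈ -8.1666e-5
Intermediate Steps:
C = -12200 (C = 8 - 12208 = -12200)
O = 9
W(A) = 6 - 6*A (W(A) = -6*(A - 1) = -6*(-1 + A) = 6 - 6*A)
w(d, y) = -45 (w(d, y) = 9 + (6 - 6*10) = 9 + (6 - 60) = 9 - 54 = -45)
1/(w(-297, -94/50) + C) = 1/(-45 - 12200) = 1/(-12245) = -1/12245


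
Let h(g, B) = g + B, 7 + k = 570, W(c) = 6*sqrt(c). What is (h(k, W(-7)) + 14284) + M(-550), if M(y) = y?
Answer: 14297 + 6*I*sqrt(7) ≈ 14297.0 + 15.875*I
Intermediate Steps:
k = 563 (k = -7 + 570 = 563)
h(g, B) = B + g
(h(k, W(-7)) + 14284) + M(-550) = ((6*sqrt(-7) + 563) + 14284) - 550 = ((6*(I*sqrt(7)) + 563) + 14284) - 550 = ((6*I*sqrt(7) + 563) + 14284) - 550 = ((563 + 6*I*sqrt(7)) + 14284) - 550 = (14847 + 6*I*sqrt(7)) - 550 = 14297 + 6*I*sqrt(7)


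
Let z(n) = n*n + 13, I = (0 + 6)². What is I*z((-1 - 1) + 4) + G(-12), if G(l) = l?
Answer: 600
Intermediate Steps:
I = 36 (I = 6² = 36)
z(n) = 13 + n² (z(n) = n² + 13 = 13 + n²)
I*z((-1 - 1) + 4) + G(-12) = 36*(13 + ((-1 - 1) + 4)²) - 12 = 36*(13 + (-2 + 4)²) - 12 = 36*(13 + 2²) - 12 = 36*(13 + 4) - 12 = 36*17 - 12 = 612 - 12 = 600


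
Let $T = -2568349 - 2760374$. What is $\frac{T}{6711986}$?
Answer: $- \frac{5328723}{6711986} \approx -0.79391$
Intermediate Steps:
$T = -5328723$ ($T = -2568349 - 2760374 = -5328723$)
$\frac{T}{6711986} = - \frac{5328723}{6711986}$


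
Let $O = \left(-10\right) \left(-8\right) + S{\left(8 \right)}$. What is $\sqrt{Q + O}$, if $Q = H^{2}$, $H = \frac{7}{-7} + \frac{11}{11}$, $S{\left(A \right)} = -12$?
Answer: $2 \sqrt{17} \approx 8.2462$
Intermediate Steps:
$H = 0$ ($H = 7 \left(- \frac{1}{7}\right) + 11 \cdot \frac{1}{11} = -1 + 1 = 0$)
$Q = 0$ ($Q = 0^{2} = 0$)
$O = 68$ ($O = \left(-10\right) \left(-8\right) - 12 = 80 - 12 = 68$)
$\sqrt{Q + O} = \sqrt{0 + 68} = \sqrt{68} = 2 \sqrt{17}$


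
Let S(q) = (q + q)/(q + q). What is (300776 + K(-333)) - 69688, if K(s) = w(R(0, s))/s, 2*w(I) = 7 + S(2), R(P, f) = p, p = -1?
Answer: 76952300/333 ≈ 2.3109e+5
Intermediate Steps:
S(q) = 1 (S(q) = (2*q)/((2*q)) = (2*q)*(1/(2*q)) = 1)
R(P, f) = -1
w(I) = 4 (w(I) = (7 + 1)/2 = (½)*8 = 4)
K(s) = 4/s
(300776 + K(-333)) - 69688 = (300776 + 4/(-333)) - 69688 = (300776 + 4*(-1/333)) - 69688 = (300776 - 4/333) - 69688 = 100158404/333 - 69688 = 76952300/333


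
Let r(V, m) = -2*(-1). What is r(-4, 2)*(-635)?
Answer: -1270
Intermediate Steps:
r(V, m) = 2
r(-4, 2)*(-635) = 2*(-635) = -1270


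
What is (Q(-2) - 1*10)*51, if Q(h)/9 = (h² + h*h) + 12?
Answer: 8670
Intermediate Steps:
Q(h) = 108 + 18*h² (Q(h) = 9*((h² + h*h) + 12) = 9*((h² + h²) + 12) = 9*(2*h² + 12) = 9*(12 + 2*h²) = 108 + 18*h²)
(Q(-2) - 1*10)*51 = ((108 + 18*(-2)²) - 1*10)*51 = ((108 + 18*4) - 10)*51 = ((108 + 72) - 10)*51 = (180 - 10)*51 = 170*51 = 8670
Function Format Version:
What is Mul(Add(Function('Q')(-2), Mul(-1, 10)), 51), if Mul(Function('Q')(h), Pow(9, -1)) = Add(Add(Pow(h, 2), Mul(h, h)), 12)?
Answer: 8670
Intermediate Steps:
Function('Q')(h) = Add(108, Mul(18, Pow(h, 2))) (Function('Q')(h) = Mul(9, Add(Add(Pow(h, 2), Mul(h, h)), 12)) = Mul(9, Add(Add(Pow(h, 2), Pow(h, 2)), 12)) = Mul(9, Add(Mul(2, Pow(h, 2)), 12)) = Mul(9, Add(12, Mul(2, Pow(h, 2)))) = Add(108, Mul(18, Pow(h, 2))))
Mul(Add(Function('Q')(-2), Mul(-1, 10)), 51) = Mul(Add(Add(108, Mul(18, Pow(-2, 2))), Mul(-1, 10)), 51) = Mul(Add(Add(108, Mul(18, 4)), -10), 51) = Mul(Add(Add(108, 72), -10), 51) = Mul(Add(180, -10), 51) = Mul(170, 51) = 8670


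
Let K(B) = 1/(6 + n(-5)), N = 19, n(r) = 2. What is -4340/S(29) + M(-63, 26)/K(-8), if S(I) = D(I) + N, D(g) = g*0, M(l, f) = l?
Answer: -13916/19 ≈ -732.42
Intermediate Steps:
D(g) = 0
K(B) = 1/8 (K(B) = 1/(6 + 2) = 1/8)
S(I) = 19 (S(I) = 0 + 19 = 19)
-4340/S(29) + M(-63, 26)/K(-8) = -4340/19 - 63/1/8 = -4340*1/19 - 63*8 = -4340/19 - 504 = -13916/19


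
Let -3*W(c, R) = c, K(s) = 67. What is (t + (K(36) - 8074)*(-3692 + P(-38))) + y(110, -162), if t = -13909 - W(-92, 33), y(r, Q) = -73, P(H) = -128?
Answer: 91718182/3 ≈ 3.0573e+7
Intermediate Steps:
W(c, R) = -c/3
t = -41819/3 (t = -13909 - (-1)*(-92)/3 = -13909 - 1*92/3 = -13909 - 92/3 = -41819/3 ≈ -13940.)
(t + (K(36) - 8074)*(-3692 + P(-38))) + y(110, -162) = (-41819/3 + (67 - 8074)*(-3692 - 128)) - 73 = (-41819/3 - 8007*(-3820)) - 73 = (-41819/3 + 30586740) - 73 = 91718401/3 - 73 = 91718182/3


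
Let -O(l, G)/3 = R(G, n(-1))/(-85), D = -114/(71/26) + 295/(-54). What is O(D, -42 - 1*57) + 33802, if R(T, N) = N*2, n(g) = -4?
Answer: 2873146/85 ≈ 33802.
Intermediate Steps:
D = -181001/3834 (D = -114/(71*(1/26)) + 295*(-1/54) = -114/71/26 - 295/54 = -114*26/71 - 295/54 = -2964/71 - 295/54 = -181001/3834 ≈ -47.209)
R(T, N) = 2*N
O(l, G) = -24/85 (O(l, G) = -3*2*(-4)/(-85) = -(-24)*(-1)/85 = -3*8/85 = -24/85)
O(D, -42 - 1*57) + 33802 = -24/85 + 33802 = 2873146/85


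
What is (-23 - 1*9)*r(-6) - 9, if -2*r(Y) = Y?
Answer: -105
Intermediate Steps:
r(Y) = -Y/2
(-23 - 1*9)*r(-6) - 9 = (-23 - 1*9)*(-1/2*(-6)) - 9 = (-23 - 9)*3 - 9 = -32*3 - 9 = -96 - 9 = -105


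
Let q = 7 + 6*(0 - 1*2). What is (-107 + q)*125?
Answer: -14000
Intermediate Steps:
q = -5 (q = 7 + 6*(0 - 2) = 7 + 6*(-2) = 7 - 12 = -5)
(-107 + q)*125 = (-107 - 5)*125 = -112*125 = -14000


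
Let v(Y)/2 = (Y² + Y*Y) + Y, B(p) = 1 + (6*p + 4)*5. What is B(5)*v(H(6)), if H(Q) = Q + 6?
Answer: 102600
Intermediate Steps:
H(Q) = 6 + Q
B(p) = 21 + 30*p (B(p) = 1 + (4 + 6*p)*5 = 1 + (20 + 30*p) = 21 + 30*p)
v(Y) = 2*Y + 4*Y² (v(Y) = 2*((Y² + Y*Y) + Y) = 2*((Y² + Y²) + Y) = 2*(2*Y² + Y) = 2*(Y + 2*Y²) = 2*Y + 4*Y²)
B(5)*v(H(6)) = (21 + 30*5)*(2*(6 + 6)*(1 + 2*(6 + 6))) = (21 + 150)*(2*12*(1 + 2*12)) = 171*(2*12*(1 + 24)) = 171*(2*12*25) = 171*600 = 102600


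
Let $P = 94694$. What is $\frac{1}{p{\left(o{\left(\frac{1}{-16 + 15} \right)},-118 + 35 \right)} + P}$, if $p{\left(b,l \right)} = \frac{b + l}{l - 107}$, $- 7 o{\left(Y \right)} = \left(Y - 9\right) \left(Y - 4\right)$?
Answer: $\frac{1330}{125943651} \approx 1.056 \cdot 10^{-5}$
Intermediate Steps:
$o{\left(Y \right)} = - \frac{\left(-9 + Y\right) \left(-4 + Y\right)}{7}$ ($o{\left(Y \right)} = - \frac{\left(Y - 9\right) \left(Y - 4\right)}{7} = - \frac{\left(-9 + Y\right) \left(-4 + Y\right)}{7}$)
$p{\left(b,l \right)} = \frac{b + l}{-107 + l}$
$\frac{1}{p{\left(o{\left(\frac{1}{-16 + 15} \right)},-118 + 35 \right)} + P} = \frac{1}{\frac{\left(- \frac{36}{7} - \frac{\left(\frac{1}{-16 + 15}\right)^{2}}{7} + \frac{13}{7 \left(-16 + 15\right)}\right) + \left(-118 + 35\right)}{-107 + \left(-118 + 35\right)} + 94694} = \frac{1}{\frac{\left(- \frac{36}{7} - \frac{\left(\frac{1}{-1}\right)^{2}}{7} + \frac{13}{7 \left(-1\right)}\right) - 83}{-107 - 83} + 94694} = \frac{1}{\frac{\left(- \frac{36}{7} - \frac{\left(-1\right)^{2}}{7} + \frac{13}{7} \left(-1\right)\right) - 83}{-190} + 94694} = \frac{1}{- \frac{\left(- \frac{36}{7} - \frac{1}{7} - \frac{13}{7}\right) - 83}{190} + 94694} = \frac{1}{- \frac{- \frac{50}{7} - 83}{190} + 94694} = \frac{1}{\left(- \frac{1}{190}\right) \left(- \frac{631}{7}\right) + 94694} = \frac{1}{\frac{631}{1330} + 94694} = \frac{1}{\frac{125943651}{1330}} = \frac{1330}{125943651}$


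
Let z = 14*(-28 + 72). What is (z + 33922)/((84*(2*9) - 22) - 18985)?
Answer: -34538/17495 ≈ -1.9742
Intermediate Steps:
z = 616 (z = 14*44 = 616)
(z + 33922)/((84*(2*9) - 22) - 18985) = (616 + 33922)/((84*(2*9) - 22) - 18985) = 34538/((84*18 - 22) - 18985) = 34538/((1512 - 22) - 18985) = 34538/(1490 - 18985) = 34538/(-17495) = 34538*(-1/17495) = -34538/17495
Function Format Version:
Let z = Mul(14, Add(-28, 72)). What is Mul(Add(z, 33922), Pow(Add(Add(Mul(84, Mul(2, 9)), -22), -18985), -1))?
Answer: Rational(-34538, 17495) ≈ -1.9742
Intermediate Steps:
z = 616 (z = Mul(14, 44) = 616)
Mul(Add(z, 33922), Pow(Add(Add(Mul(84, Mul(2, 9)), -22), -18985), -1)) = Mul(Add(616, 33922), Pow(Add(Add(Mul(84, Mul(2, 9)), -22), -18985), -1)) = Mul(34538, Pow(Add(Add(Mul(84, 18), -22), -18985), -1)) = Mul(34538, Pow(Add(Add(1512, -22), -18985), -1)) = Mul(34538, Pow(Add(1490, -18985), -1)) = Mul(34538, Pow(-17495, -1)) = Mul(34538, Rational(-1, 17495)) = Rational(-34538, 17495)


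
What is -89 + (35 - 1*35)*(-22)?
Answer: -89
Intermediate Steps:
-89 + (35 - 1*35)*(-22) = -89 + (35 - 35)*(-22) = -89 + 0*(-22) = -89 + 0 = -89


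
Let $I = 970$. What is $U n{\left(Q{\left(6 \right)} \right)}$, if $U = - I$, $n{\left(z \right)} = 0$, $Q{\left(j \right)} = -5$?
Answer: $0$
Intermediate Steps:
$U = -970$ ($U = \left(-1\right) 970 = -970$)
$U n{\left(Q{\left(6 \right)} \right)} = \left(-970\right) 0 = 0$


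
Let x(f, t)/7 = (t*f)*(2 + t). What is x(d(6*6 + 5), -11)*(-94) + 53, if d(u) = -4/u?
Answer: 262741/41 ≈ 6408.3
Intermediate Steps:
x(f, t) = 7*f*t*(2 + t) (x(f, t) = 7*((t*f)*(2 + t)) = 7*((f*t)*(2 + t)) = 7*(f*t*(2 + t)) = 7*f*t*(2 + t))
x(d(6*6 + 5), -11)*(-94) + 53 = (7*(-4/(6*6 + 5))*(-11)*(2 - 11))*(-94) + 53 = (7*(-4/(36 + 5))*(-11)*(-9))*(-94) + 53 = (7*(-4/41)*(-11)*(-9))*(-94) + 53 = -2772/41*(-94) + 53 = 260568/41 + 53 = 262741/41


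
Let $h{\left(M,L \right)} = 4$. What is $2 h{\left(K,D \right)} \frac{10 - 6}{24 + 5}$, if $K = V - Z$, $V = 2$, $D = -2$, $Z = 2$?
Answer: $\frac{32}{29} \approx 1.1034$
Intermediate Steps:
$K = 0$ ($K = 2 - 2 = 0$)
$2 h{\left(K,D \right)} \frac{10 - 6}{24 + 5} = 2 \cdot 4 \frac{10 - 6}{24 + 5} = 8 \frac{10 - 6}{29} = 8 \left(10 - 6\right) \frac{1}{29} = 8 \cdot 4 \cdot \frac{1}{29} = 8 \cdot \frac{4}{29} = \frac{32}{29}$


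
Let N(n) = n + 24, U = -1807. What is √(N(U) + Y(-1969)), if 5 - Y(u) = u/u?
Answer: I*√1779 ≈ 42.178*I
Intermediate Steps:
Y(u) = 4 (Y(u) = 5 - u/u = 5 - 1*1 = 5 - 1 = 4)
N(n) = 24 + n
√(N(U) + Y(-1969)) = √((24 - 1807) + 4) = √(-1783 + 4) = √(-1779) = I*√1779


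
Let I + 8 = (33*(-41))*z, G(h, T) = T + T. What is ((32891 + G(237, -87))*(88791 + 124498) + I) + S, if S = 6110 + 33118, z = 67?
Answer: 6978124782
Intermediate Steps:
G(h, T) = 2*T
I = -90659 (I = -8 + (33*(-41))*67 = -8 - 1353*67 = -8 - 90651 = -90659)
S = 39228
((32891 + G(237, -87))*(88791 + 124498) + I) + S = ((32891 + 2*(-87))*(88791 + 124498) - 90659) + 39228 = ((32891 - 174)*213289 - 90659) + 39228 = (32717*213289 - 90659) + 39228 = (6978176213 - 90659) + 39228 = 6978085554 + 39228 = 6978124782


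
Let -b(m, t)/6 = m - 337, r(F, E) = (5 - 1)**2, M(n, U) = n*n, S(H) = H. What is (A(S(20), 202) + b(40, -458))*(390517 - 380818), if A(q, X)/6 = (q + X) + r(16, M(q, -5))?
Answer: 31133790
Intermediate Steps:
M(n, U) = n**2
r(F, E) = 16 (r(F, E) = 4**2 = 16)
A(q, X) = 96 + 6*X + 6*q (A(q, X) = 6*((q + X) + 16) = 6*((X + q) + 16) = 6*(16 + X + q) = 96 + 6*X + 6*q)
b(m, t) = 2022 - 6*m (b(m, t) = -6*(m - 337) = -6*(-337 + m) = 2022 - 6*m)
(A(S(20), 202) + b(40, -458))*(390517 - 380818) = ((96 + 6*202 + 6*20) + (2022 - 6*40))*(390517 - 380818) = ((96 + 1212 + 120) + (2022 - 240))*9699 = (1428 + 1782)*9699 = 3210*9699 = 31133790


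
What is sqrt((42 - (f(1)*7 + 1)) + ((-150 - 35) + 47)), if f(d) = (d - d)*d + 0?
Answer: I*sqrt(97) ≈ 9.8489*I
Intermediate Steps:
f(d) = 0 (f(d) = 0*d + 0 = 0 + 0 = 0)
sqrt((42 - (f(1)*7 + 1)) + ((-150 - 35) + 47)) = sqrt((42 - (0*7 + 1)) + ((-150 - 35) + 47)) = sqrt((42 - (0 + 1)) + (-185 + 47)) = sqrt((42 - 1*1) - 138) = sqrt((42 - 1) - 138) = sqrt(41 - 138) = sqrt(-97) = I*sqrt(97)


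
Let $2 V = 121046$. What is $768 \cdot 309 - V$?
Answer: $176789$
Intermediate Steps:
$V = 60523$ ($V = \frac{1}{2} \cdot 121046 = 60523$)
$768 \cdot 309 - V = 768 \cdot 309 - 60523 = 237312 - 60523 = 176789$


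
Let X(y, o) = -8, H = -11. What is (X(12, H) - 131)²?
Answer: 19321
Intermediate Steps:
(X(12, H) - 131)² = (-8 - 131)² = (-139)² = 19321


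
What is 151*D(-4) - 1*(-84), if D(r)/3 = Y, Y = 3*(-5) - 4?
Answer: -8523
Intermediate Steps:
Y = -19 (Y = -15 - 4 = -19)
D(r) = -57 (D(r) = 3*(-19) = -57)
151*D(-4) - 1*(-84) = 151*(-57) - 1*(-84) = -8607 + 84 = -8523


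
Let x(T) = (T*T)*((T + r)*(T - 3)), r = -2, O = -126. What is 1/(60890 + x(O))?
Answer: 1/262205402 ≈ 3.8138e-9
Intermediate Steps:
x(T) = T**2*(-3 + T)*(-2 + T) (x(T) = (T*T)*((T - 2)*(T - 3)) = T**2*((-2 + T)*(-3 + T)) = T**2*((-3 + T)*(-2 + T)) = T**2*(-3 + T)*(-2 + T))
1/(60890 + x(O)) = 1/(60890 + (-126)**2*(6 + (-126)**2 - 5*(-126))) = 1/(60890 + 15876*(6 + 15876 + 630)) = 1/(60890 + 15876*16512) = 1/(60890 + 262144512) = 1/262205402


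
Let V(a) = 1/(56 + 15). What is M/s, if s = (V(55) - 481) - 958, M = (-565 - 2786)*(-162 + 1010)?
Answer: 8406542/4257 ≈ 1974.8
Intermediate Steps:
M = -2841648 (M = -3351*848 = -2841648)
V(a) = 1/71
s = -102168/71 (s = (1/71 - 481) - 958 = -34150/71 - 958 = -102168/71 ≈ -1439.0)
M/s = -2841648/(-102168/71) = -2841648*(-71/102168) = 8406542/4257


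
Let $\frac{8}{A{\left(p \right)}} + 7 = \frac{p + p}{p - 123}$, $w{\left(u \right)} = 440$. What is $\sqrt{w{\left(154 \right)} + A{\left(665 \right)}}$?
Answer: $\frac{\sqrt{10393306}}{154} \approx 20.934$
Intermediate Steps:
$A{\left(p \right)} = \frac{8}{-7 + \frac{2 p}{-123 + p}}$ ($A{\left(p \right)} = \frac{8}{-7 + \frac{p + p}{p - 123}} = \frac{8}{-7 + \frac{2 p}{-123 + p}}$)
$\sqrt{w{\left(154 \right)} + A{\left(665 \right)}} = \sqrt{440 + \frac{8 \left(123 - 665\right)}{-861 + 5 \cdot 665}} = \sqrt{440 + \frac{8 \left(123 - 665\right)}{-861 + 3325}} = \sqrt{440 + 8 \cdot \frac{1}{2464} \left(-542\right)} = \sqrt{440 - \frac{271}{154}} = \sqrt{\frac{67489}{154}} = \frac{\sqrt{10393306}}{154}$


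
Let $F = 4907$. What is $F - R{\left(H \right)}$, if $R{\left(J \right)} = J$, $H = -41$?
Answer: $4948$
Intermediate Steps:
$F - R{\left(H \right)} = 4907 - -41 = 4907 + 41 = 4948$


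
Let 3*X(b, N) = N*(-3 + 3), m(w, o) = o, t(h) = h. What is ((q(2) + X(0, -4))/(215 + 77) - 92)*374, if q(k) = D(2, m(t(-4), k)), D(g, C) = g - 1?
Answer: -5023381/146 ≈ -34407.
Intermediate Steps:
D(g, C) = -1 + g
X(b, N) = 0 (X(b, N) = (N*(-3 + 3))/3 = (N*0)/3 = (⅓)*0 = 0)
q(k) = 1 (q(k) = -1 + 2 = 1)
((q(2) + X(0, -4))/(215 + 77) - 92)*374 = ((1 + 0)/(215 + 77) - 92)*374 = (1/292 - 92)*374 = -26863/292*374 = -5023381/146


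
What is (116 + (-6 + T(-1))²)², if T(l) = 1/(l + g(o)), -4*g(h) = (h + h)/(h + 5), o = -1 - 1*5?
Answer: 6155361/256 ≈ 24044.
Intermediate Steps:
o = -6 (o = -1 - 5 = -6)
g(h) = -h/(2*(5 + h)) (g(h) = -(h + h)/(4*(h + 5)) = -2*h/(4*(5 + h)) = -h/(2*(5 + h)))
T(l) = 1/(-3 + l) (T(l) = 1/(l - 1*(-6)/(10 + 2*(-6))) = 1/(l - 1*(-6)/(10 - 12)) = 1/(l - 1*(-6)/(-2)) = 1/(l - 1*(-6)*(-½)) = 1/(l - 3) = 1/(-3 + l))
(116 + (-6 + T(-1))²)² = (116 + (-6 + 1/(-3 - 1))²)² = (116 + (-6 + 1/(-4))²)² = (116 + (-6 - ¼)²)² = (116 + (-25/4)²)² = (116 + 625/16)² = (2481/16)² = 6155361/256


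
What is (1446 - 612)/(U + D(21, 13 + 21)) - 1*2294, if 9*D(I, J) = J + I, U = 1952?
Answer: -40419656/17623 ≈ -2293.6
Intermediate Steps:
D(I, J) = I/9 + J/9 (D(I, J) = (J + I)/9 = (I + J)/9 = I/9 + J/9)
(1446 - 612)/(U + D(21, 13 + 21)) - 1*2294 = (1446 - 612)/(1952 + ((⅑)*21 + (13 + 21)/9)) - 1*2294 = 834/(1952 + (7/3 + (⅑)*34)) - 2294 = 834/(1952 + (7/3 + 34/9)) - 2294 = 834/(1952 + 55/9) - 2294 = 834/(17623/9) - 2294 = 834*(9/17623) - 2294 = 7506/17623 - 2294 = -40419656/17623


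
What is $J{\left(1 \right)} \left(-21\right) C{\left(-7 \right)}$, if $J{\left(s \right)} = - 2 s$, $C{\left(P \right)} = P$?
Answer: $-294$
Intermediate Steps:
$J{\left(1 \right)} \left(-21\right) C{\left(-7 \right)} = \left(-2\right) 1 \left(-21\right) \left(-7\right) = \left(-2\right) \left(-21\right) \left(-7\right) = 42 \left(-7\right) = -294$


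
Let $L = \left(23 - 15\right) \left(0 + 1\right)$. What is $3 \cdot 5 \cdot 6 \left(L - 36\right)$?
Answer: $-2520$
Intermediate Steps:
$L = 8$ ($L = 8 \cdot 1 = 8$)
$3 \cdot 5 \cdot 6 \left(L - 36\right) = 3 \cdot 5 \cdot 6 \left(8 - 36\right) = 15 \cdot 6 \left(-28\right) = 90 \left(-28\right) = -2520$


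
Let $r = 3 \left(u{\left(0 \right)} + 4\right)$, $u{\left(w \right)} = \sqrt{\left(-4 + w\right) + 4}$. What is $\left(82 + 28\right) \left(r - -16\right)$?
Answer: $3080$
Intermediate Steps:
$u{\left(w \right)} = \sqrt{w}$
$r = 12$ ($r = 3 \left(\sqrt{0} + 4\right) = 3 \left(0 + 4\right) = 3 \cdot 4 = 12$)
$\left(82 + 28\right) \left(r - -16\right) = \left(82 + 28\right) \left(12 - -16\right) = 110 \left(12 + 16\right) = 110 \cdot 28 = 3080$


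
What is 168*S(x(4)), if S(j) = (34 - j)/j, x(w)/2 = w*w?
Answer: 21/2 ≈ 10.500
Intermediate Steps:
x(w) = 2*w**2 (x(w) = 2*(w*w) = 2*w**2)
S(j) = (34 - j)/j
168*S(x(4)) = 168*((34 - 2*4**2)/((2*4**2))) = 168*((34 - 2*16)/((2*16))) = 168*((34 - 1*32)/32) = 168*((34 - 32)/32) = 168*((1/32)*2) = 168*(1/16) = 21/2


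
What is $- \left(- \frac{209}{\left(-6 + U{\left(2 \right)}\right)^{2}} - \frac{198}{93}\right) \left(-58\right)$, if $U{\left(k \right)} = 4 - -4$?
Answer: $- \frac{195547}{62} \approx -3154.0$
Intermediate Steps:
$U{\left(k \right)} = 8$ ($U{\left(k \right)} = 4 + 4 = 8$)
$- \left(- \frac{209}{\left(-6 + U{\left(2 \right)}\right)^{2}} - \frac{198}{93}\right) \left(-58\right) = - \left(- \frac{209}{\left(-6 + 8\right)^{2}} - \frac{198}{93}\right) \left(-58\right) = - \left(- \frac{209}{2^{2}} - \frac{66}{31}\right) \left(-58\right) = - \left(- \frac{209}{4} - \frac{66}{31}\right) \left(-58\right) = - \frac{\left(-6743\right) \left(-58\right)}{124} = \left(-1\right) \frac{195547}{62} = - \frac{195547}{62}$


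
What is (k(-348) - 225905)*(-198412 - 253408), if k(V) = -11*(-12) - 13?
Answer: 102014630520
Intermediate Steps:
k(V) = 119 (k(V) = 132 - 13 = 119)
(k(-348) - 225905)*(-198412 - 253408) = (119 - 225905)*(-198412 - 253408) = -225786*(-451820) = 102014630520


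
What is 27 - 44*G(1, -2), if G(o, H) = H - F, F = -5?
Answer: -105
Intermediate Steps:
G(o, H) = 5 + H (G(o, H) = H - 1*(-5) = H + 5 = 5 + H)
27 - 44*G(1, -2) = 27 - 44*(5 - 2) = 27 - 44*3 = 27 - 132 = -105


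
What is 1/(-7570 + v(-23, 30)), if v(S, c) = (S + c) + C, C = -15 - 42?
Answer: -1/7620 ≈ -0.00013123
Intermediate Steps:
C = -57
v(S, c) = -57 + S + c (v(S, c) = (S + c) - 57 = -57 + S + c)
1/(-7570 + v(-23, 30)) = 1/(-7570 + (-57 - 23 + 30)) = 1/(-7570 - 50) = 1/(-7620) = -1/7620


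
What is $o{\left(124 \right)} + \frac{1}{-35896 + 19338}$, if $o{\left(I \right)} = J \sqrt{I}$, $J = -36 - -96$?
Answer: $- \frac{1}{16558} + 120 \sqrt{31} \approx 668.13$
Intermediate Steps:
$J = 60$ ($J = -36 + 96 = 60$)
$o{\left(I \right)} = 60 \sqrt{I}$
$o{\left(124 \right)} + \frac{1}{-35896 + 19338} = 60 \sqrt{124} + \frac{1}{-35896 + 19338} = 60 \cdot 2 \sqrt{31} + \frac{1}{-16558} = 120 \sqrt{31} - \frac{1}{16558} = - \frac{1}{16558} + 120 \sqrt{31}$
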